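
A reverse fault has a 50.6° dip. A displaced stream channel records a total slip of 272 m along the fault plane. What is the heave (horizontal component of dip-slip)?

173 m

heave = dip-slip × cos(dip) = 272 m × cos(50.6°) = 173 m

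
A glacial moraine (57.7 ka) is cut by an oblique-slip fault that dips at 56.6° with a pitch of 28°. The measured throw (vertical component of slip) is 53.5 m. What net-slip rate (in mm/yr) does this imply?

2.37 mm/yr

dip-slip = throw / sin(dip) = 53.5 / sin(56.6°) = 64.08 m
net slip = dip-slip / sin(rake) = 64.08 / sin(28°) = 136.5 m
rate = 136.5 m / 57.7 ka = 0.00237 m/yr = 2.37 mm/yr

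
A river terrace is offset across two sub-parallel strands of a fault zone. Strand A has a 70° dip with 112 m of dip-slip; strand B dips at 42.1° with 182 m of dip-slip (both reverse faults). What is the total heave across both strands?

173 m

heave_A = 112 × cos(70°) = 38.31 m
heave_B = 182 × cos(42.1°) = 135 m
total = 38.31 + 135 = 173 m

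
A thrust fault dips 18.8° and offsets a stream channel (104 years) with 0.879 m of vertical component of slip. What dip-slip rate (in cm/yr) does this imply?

2.62 cm/yr

dip-slip = throw / sin(dip) = 0.879 m / sin(18.8°) = 2.728 m
rate = 2.728 m / 104 years = 0.0262 m/yr = 2.62 cm/yr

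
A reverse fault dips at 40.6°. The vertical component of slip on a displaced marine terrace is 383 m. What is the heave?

heave = throw / tan(dip) = 383 / tan(40.6°) = 447 m

447 m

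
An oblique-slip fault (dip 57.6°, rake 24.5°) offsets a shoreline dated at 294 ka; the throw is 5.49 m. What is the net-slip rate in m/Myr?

53.3 m/Myr

dip-slip = throw / sin(dip) = 5.49 / sin(57.6°) = 6.502 m
net slip = dip-slip / sin(rake) = 6.502 / sin(24.5°) = 15.68 m
rate = 15.68 m / 294 ka = 0.0000533 m/yr = 53.3 m/Myr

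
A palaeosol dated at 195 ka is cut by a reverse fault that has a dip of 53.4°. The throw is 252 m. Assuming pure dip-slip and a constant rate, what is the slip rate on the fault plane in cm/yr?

dip-slip = throw / sin(dip) = 252 m / sin(53.4°) = 313.9 m
rate = 313.9 m / 195 ka = 0.00161 m/yr = 0.161 cm/yr

0.161 cm/yr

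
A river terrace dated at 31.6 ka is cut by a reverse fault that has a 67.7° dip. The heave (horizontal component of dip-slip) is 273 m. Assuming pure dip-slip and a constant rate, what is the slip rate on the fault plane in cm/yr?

2.28 cm/yr

dip-slip = heave / cos(dip) = 273 m / cos(67.7°) = 719.5 m
rate = 719.5 m / 31.6 ka = 0.0228 m/yr = 2.28 cm/yr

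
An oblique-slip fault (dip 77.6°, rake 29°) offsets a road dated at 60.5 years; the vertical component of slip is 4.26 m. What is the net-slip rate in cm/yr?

dip-slip = throw / sin(dip) = 4.26 / sin(77.6°) = 4.362 m
net slip = dip-slip / sin(rake) = 4.362 / sin(29°) = 8.997 m
rate = 8.997 m / 60.5 years = 0.149 m/yr = 14.9 cm/yr

14.9 cm/yr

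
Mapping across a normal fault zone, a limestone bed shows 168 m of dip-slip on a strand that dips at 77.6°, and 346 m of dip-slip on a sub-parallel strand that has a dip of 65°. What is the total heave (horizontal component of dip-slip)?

182 m

heave_A = 168 × cos(77.6°) = 36.08 m
heave_B = 346 × cos(65°) = 146.2 m
total = 36.08 + 146.2 = 182 m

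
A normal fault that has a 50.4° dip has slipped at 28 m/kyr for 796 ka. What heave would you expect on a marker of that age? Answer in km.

14.2 km

dip-slip = rate × time = 28 m/kyr × 796 ka = 22290 m
heave = dip-slip × cos(dip) = 22290 × cos(50.4°) = 14200 m = 14.2 km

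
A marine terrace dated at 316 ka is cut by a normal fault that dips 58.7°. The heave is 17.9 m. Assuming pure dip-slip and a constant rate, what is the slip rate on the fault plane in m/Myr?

dip-slip = heave / cos(dip) = 17.9 m / cos(58.7°) = 34.45 m
rate = 34.45 m / 316 ka = 0.000109 m/yr = 109 m/Myr

109 m/Myr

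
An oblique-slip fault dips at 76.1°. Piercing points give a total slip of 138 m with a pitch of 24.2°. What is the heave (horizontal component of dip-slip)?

dip-slip = net slip × sin(rake) = 138 m × sin(24.2°) = 56.57 m
heave = dip-slip × cos(dip) = 56.57 × cos(76.1°) = 13.6 m

13.6 m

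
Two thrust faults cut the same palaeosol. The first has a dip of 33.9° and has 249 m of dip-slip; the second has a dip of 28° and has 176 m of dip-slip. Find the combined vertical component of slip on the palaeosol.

throw_A = 249 × sin(33.9°) = 138.9 m
throw_B = 176 × sin(28°) = 82.63 m
total = 138.9 + 82.63 = 222 m

222 m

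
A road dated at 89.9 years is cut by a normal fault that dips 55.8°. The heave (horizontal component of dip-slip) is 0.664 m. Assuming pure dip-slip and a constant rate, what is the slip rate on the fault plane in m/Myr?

dip-slip = heave / cos(dip) = 0.664 m / cos(55.8°) = 1.181 m
rate = 1.181 m / 89.9 years = 0.0131 m/yr = 13100 m/Myr

13100 m/Myr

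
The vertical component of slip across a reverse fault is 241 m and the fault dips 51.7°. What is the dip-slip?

307 m

dip-slip = throw / sin(dip) = 241 / sin(51.7°) = 307 m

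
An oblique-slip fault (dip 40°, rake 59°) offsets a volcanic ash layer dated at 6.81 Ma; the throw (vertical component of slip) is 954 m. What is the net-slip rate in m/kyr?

0.254 m/kyr

dip-slip = throw / sin(dip) = 954 / sin(40°) = 1484 m
net slip = dip-slip / sin(rake) = 1484 / sin(59°) = 1731 m
rate = 1731 m / 6.81 Ma = 0.000254 m/yr = 0.254 m/kyr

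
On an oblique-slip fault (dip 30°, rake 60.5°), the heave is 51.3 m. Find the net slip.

dip-slip = heave / cos(dip) = 51.3 / cos(30°) = 59.24 m
net slip = dip-slip / sin(rake) = 59.24 / sin(60.5°) = 68.1 m

68.1 m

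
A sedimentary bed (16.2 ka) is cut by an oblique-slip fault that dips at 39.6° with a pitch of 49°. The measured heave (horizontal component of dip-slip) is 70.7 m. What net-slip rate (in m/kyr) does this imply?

7.50 m/kyr

dip-slip = heave / cos(dip) = 70.7 / cos(39.6°) = 91.76 m
net slip = dip-slip / sin(rake) = 91.76 / sin(49°) = 121.6 m
rate = 121.6 m / 16.2 ka = 0.00750 m/yr = 7.50 m/kyr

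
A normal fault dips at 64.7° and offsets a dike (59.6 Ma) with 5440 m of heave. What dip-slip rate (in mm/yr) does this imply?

0.214 mm/yr

dip-slip = heave / cos(dip) = 5440 m / cos(64.7°) = 12730 m
rate = 12730 m / 59.6 Ma = 0.000214 m/yr = 0.214 mm/yr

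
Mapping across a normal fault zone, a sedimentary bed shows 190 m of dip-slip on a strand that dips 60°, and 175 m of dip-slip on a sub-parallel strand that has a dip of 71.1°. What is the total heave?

heave_A = 190 × cos(60°) = 95 m
heave_B = 175 × cos(71.1°) = 56.69 m
total = 95 + 56.69 = 152 m

152 m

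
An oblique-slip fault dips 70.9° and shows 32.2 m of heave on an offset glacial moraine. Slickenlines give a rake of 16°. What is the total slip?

dip-slip = heave / cos(dip) = 32.2 / cos(70.9°) = 98.41 m
net slip = dip-slip / sin(rake) = 98.41 / sin(16°) = 357 m

357 m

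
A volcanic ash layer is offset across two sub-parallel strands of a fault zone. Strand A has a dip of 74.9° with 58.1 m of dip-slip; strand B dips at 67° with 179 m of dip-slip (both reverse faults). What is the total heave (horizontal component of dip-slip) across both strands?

heave_A = 58.1 × cos(74.9°) = 15.14 m
heave_B = 179 × cos(67°) = 69.94 m
total = 15.14 + 69.94 = 85.1 m

85.1 m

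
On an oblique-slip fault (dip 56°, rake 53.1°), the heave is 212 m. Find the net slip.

474 m

dip-slip = heave / cos(dip) = 212 / cos(56°) = 379.1 m
net slip = dip-slip / sin(rake) = 379.1 / sin(53.1°) = 474 m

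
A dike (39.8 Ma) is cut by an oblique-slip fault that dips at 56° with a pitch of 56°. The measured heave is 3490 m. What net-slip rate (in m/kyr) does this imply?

dip-slip = heave / cos(dip) = 3490 / cos(56°) = 6241 m
net slip = dip-slip / sin(rake) = 6241 / sin(56°) = 7528 m
rate = 7528 m / 39.8 Ma = 0.000189 m/yr = 0.189 m/kyr

0.189 m/kyr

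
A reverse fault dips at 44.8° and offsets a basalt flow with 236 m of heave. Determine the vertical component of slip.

234 m

throw = heave × tan(dip) = 236 × tan(44.8°) = 234 m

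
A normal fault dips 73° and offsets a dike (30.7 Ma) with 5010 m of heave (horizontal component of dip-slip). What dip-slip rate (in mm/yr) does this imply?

0.558 mm/yr

dip-slip = heave / cos(dip) = 5010 m / cos(73°) = 17140 m
rate = 17140 m / 30.7 Ma = 0.000558 m/yr = 0.558 mm/yr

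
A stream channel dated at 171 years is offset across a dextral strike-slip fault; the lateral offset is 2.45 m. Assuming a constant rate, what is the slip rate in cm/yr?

1.43 cm/yr

rate = 2.45 m / 171 years = 0.0143 m/yr = 1.43 cm/yr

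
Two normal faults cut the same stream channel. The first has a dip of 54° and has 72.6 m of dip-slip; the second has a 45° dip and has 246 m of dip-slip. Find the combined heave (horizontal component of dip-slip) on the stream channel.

heave_A = 72.6 × cos(54°) = 42.67 m
heave_B = 246 × cos(45°) = 173.9 m
total = 42.67 + 173.9 = 217 m

217 m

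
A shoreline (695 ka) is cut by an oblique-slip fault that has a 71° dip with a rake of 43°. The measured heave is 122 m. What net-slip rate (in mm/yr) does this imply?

0.791 mm/yr

dip-slip = heave / cos(dip) = 122 / cos(71°) = 374.7 m
net slip = dip-slip / sin(rake) = 374.7 / sin(43°) = 549.5 m
rate = 549.5 m / 695 ka = 0.000791 m/yr = 0.791 mm/yr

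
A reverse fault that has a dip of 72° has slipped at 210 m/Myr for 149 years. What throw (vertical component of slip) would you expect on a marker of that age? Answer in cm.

dip-slip = rate × time = 210 m/Myr × 149 years = 0.03129 m
throw = dip-slip × sin(dip) = 0.03129 × sin(72°) = 0.0298 m = 2.98 cm

2.98 cm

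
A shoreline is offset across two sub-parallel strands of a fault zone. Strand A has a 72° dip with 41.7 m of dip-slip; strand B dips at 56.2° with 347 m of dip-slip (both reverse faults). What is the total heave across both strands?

heave_A = 41.7 × cos(72°) = 12.89 m
heave_B = 347 × cos(56.2°) = 193 m
total = 12.89 + 193 = 206 m

206 m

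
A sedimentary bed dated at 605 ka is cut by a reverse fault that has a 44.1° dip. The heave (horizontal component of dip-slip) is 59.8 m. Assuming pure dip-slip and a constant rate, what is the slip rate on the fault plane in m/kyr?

dip-slip = heave / cos(dip) = 59.8 m / cos(44.1°) = 83.27 m
rate = 83.27 m / 605 ka = 0.000138 m/yr = 0.138 m/kyr

0.138 m/kyr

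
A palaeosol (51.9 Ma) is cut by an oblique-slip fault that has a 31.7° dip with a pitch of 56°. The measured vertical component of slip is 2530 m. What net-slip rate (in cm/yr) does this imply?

0.0112 cm/yr

dip-slip = throw / sin(dip) = 2530 / sin(31.7°) = 4815 m
net slip = dip-slip / sin(rake) = 4815 / sin(56°) = 5808 m
rate = 5808 m / 51.9 Ma = 0.000112 m/yr = 0.0112 cm/yr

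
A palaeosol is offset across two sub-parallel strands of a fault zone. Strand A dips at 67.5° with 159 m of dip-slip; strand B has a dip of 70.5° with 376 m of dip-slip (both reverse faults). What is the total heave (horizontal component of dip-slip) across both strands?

heave_A = 159 × cos(67.5°) = 60.85 m
heave_B = 376 × cos(70.5°) = 125.5 m
total = 60.85 + 125.5 = 186 m

186 m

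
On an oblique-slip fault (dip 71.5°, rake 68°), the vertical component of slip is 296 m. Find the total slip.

337 m

dip-slip = throw / sin(dip) = 296 / sin(71.5°) = 312.1 m
net slip = dip-slip / sin(rake) = 312.1 / sin(68°) = 337 m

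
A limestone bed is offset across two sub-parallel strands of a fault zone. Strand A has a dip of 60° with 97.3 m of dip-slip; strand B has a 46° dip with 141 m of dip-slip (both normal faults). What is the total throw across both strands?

throw_A = 97.3 × sin(60°) = 84.26 m
throw_B = 141 × sin(46°) = 101.4 m
total = 84.26 + 101.4 = 186 m

186 m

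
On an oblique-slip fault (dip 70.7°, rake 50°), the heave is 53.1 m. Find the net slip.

210 m

dip-slip = heave / cos(dip) = 53.1 / cos(70.7°) = 160.7 m
net slip = dip-slip / sin(rake) = 160.7 / sin(50°) = 210 m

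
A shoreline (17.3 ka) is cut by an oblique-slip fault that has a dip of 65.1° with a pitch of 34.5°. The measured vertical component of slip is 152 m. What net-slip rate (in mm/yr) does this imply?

dip-slip = throw / sin(dip) = 152 / sin(65.1°) = 167.6 m
net slip = dip-slip / sin(rake) = 167.6 / sin(34.5°) = 295.9 m
rate = 295.9 m / 17.3 ka = 0.0171 m/yr = 17.1 mm/yr

17.1 mm/yr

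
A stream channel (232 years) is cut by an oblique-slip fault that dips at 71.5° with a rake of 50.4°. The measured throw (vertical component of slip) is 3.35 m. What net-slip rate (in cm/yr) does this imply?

1.98 cm/yr

dip-slip = throw / sin(dip) = 3.35 / sin(71.5°) = 3.533 m
net slip = dip-slip / sin(rake) = 3.533 / sin(50.4°) = 4.585 m
rate = 4.585 m / 232 years = 0.0198 m/yr = 1.98 cm/yr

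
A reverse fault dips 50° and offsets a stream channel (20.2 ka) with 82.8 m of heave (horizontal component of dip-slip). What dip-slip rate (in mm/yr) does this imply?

6.38 mm/yr

dip-slip = heave / cos(dip) = 82.8 m / cos(50°) = 128.8 m
rate = 128.8 m / 20.2 ka = 0.00638 m/yr = 6.38 mm/yr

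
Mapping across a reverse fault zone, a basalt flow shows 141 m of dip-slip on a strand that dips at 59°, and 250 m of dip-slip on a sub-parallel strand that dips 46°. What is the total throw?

throw_A = 141 × sin(59°) = 120.9 m
throw_B = 250 × sin(46°) = 179.8 m
total = 120.9 + 179.8 = 301 m

301 m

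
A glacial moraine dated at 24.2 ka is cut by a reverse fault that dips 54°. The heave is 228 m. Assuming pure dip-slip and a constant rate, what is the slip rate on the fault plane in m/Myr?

16000 m/Myr

dip-slip = heave / cos(dip) = 228 m / cos(54°) = 387.9 m
rate = 387.9 m / 24.2 ka = 0.0160 m/yr = 16000 m/Myr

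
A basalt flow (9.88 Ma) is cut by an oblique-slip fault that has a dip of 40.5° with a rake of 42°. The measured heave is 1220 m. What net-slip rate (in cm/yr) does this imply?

dip-slip = heave / cos(dip) = 1220 / cos(40.5°) = 1604 m
net slip = dip-slip / sin(rake) = 1604 / sin(42°) = 2398 m
rate = 2398 m / 9.88 Ma = 0.000243 m/yr = 0.0243 cm/yr

0.0243 cm/yr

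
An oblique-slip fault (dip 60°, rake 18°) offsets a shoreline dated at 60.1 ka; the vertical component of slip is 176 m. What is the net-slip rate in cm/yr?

dip-slip = throw / sin(dip) = 176 / sin(60°) = 203.2 m
net slip = dip-slip / sin(rake) = 203.2 / sin(18°) = 657.7 m
rate = 657.7 m / 60.1 ka = 0.0109 m/yr = 1.09 cm/yr

1.09 cm/yr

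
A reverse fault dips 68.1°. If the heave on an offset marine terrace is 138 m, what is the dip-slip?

dip-slip = heave / cos(dip) = 138 / cos(68.1°) = 370 m

370 m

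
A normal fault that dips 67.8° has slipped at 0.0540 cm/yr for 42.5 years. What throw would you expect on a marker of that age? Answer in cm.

dip-slip = rate × time = 0.0540 cm/yr × 42.5 years = 0.02295 m
throw = dip-slip × sin(dip) = 0.02295 × sin(67.8°) = 0.0212 m = 2.12 cm

2.12 cm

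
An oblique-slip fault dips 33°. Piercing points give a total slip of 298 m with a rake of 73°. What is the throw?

dip-slip = net slip × sin(rake) = 298 m × sin(73°) = 285 m
throw = dip-slip × sin(dip) = 285 × sin(33°) = 155 m

155 m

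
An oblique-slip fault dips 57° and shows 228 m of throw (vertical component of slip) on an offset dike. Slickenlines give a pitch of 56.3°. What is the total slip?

327 m

dip-slip = throw / sin(dip) = 228 / sin(57°) = 271.9 m
net slip = dip-slip / sin(rake) = 271.9 / sin(56.3°) = 327 m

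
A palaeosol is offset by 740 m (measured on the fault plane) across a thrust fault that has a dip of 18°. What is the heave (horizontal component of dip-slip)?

704 m

heave = dip-slip × cos(dip) = 740 m × cos(18°) = 704 m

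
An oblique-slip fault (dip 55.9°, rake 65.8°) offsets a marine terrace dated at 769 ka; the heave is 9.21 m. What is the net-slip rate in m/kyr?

dip-slip = heave / cos(dip) = 9.21 / cos(55.9°) = 16.43 m
net slip = dip-slip / sin(rake) = 16.43 / sin(65.8°) = 18.01 m
rate = 18.01 m / 769 ka = 0.0000234 m/yr = 0.0234 m/kyr

0.0234 m/kyr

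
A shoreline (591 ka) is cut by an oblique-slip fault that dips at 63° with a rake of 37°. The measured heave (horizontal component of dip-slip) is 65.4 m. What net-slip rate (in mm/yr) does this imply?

dip-slip = heave / cos(dip) = 65.4 / cos(63°) = 144.1 m
net slip = dip-slip / sin(rake) = 144.1 / sin(37°) = 239.4 m
rate = 239.4 m / 591 ka = 0.000405 m/yr = 0.405 mm/yr

0.405 mm/yr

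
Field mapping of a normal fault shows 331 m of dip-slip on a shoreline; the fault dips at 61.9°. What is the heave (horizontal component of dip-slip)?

heave = dip-slip × cos(dip) = 331 m × cos(61.9°) = 156 m

156 m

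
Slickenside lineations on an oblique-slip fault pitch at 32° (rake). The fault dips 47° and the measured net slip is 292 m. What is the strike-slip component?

248 m

strike-slip = net slip × cos(rake) = 292 m × cos(32°) = 248 m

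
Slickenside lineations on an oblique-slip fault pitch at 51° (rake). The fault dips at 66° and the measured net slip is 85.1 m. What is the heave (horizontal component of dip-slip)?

26.9 m

dip-slip = net slip × sin(rake) = 85.1 m × sin(51°) = 66.14 m
heave = dip-slip × cos(dip) = 66.14 × cos(66°) = 26.9 m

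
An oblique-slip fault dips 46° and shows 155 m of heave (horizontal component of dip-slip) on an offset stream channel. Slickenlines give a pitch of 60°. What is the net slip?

dip-slip = heave / cos(dip) = 155 / cos(46°) = 223.1 m
net slip = dip-slip / sin(rake) = 223.1 / sin(60°) = 258 m

258 m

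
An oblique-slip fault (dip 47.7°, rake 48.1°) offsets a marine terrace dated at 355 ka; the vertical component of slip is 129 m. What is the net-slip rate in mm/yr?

dip-slip = throw / sin(dip) = 129 / sin(47.7°) = 174.4 m
net slip = dip-slip / sin(rake) = 174.4 / sin(48.1°) = 234.3 m
rate = 234.3 m / 355 ka = 0.000660 m/yr = 0.660 mm/yr

0.660 mm/yr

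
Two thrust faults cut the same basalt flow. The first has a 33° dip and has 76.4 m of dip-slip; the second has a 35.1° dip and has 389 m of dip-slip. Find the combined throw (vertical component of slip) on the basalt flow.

265 m

throw_A = 76.4 × sin(33°) = 41.61 m
throw_B = 389 × sin(35.1°) = 223.7 m
total = 41.61 + 223.7 = 265 m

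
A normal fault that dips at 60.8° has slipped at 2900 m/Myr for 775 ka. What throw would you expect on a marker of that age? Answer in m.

dip-slip = rate × time = 2900 m/Myr × 775 ka = 2248 m
throw = dip-slip × sin(dip) = 2248 × sin(60.8°) = 1960 m

1960 m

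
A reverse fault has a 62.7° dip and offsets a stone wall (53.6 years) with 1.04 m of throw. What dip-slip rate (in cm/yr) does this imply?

dip-slip = throw / sin(dip) = 1.04 m / sin(62.7°) = 1.170 m
rate = 1.170 m / 53.6 years = 0.0218 m/yr = 2.18 cm/yr

2.18 cm/yr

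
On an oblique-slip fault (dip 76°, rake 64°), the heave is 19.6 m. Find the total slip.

dip-slip = heave / cos(dip) = 19.6 / cos(76°) = 81.02 m
net slip = dip-slip / sin(rake) = 81.02 / sin(64°) = 90.1 m

90.1 m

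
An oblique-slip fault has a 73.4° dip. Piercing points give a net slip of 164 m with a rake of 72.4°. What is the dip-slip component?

dip-slip = net slip × sin(rake) = 164 m × sin(72.4°) = 156 m

156 m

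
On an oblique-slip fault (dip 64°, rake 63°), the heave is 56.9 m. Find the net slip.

146 m

dip-slip = heave / cos(dip) = 56.9 / cos(64°) = 129.8 m
net slip = dip-slip / sin(rake) = 129.8 / sin(63°) = 146 m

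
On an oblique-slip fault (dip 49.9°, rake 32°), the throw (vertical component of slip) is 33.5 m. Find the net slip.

dip-slip = throw / sin(dip) = 33.5 / sin(49.9°) = 43.80 m
net slip = dip-slip / sin(rake) = 43.80 / sin(32°) = 82.6 m

82.6 m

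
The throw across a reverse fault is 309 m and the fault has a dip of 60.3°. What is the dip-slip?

356 m

dip-slip = throw / sin(dip) = 309 / sin(60.3°) = 356 m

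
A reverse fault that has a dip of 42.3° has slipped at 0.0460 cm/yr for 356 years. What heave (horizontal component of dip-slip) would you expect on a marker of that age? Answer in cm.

dip-slip = rate × time = 0.0460 cm/yr × 356 years = 0.1638 m
heave = dip-slip × cos(dip) = 0.1638 × cos(42.3°) = 0.121 m = 12.1 cm

12.1 cm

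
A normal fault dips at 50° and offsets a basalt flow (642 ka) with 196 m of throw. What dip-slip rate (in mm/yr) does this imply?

dip-slip = throw / sin(dip) = 196 m / sin(50°) = 255.9 m
rate = 255.9 m / 642 ka = 0.000399 m/yr = 0.399 mm/yr

0.399 mm/yr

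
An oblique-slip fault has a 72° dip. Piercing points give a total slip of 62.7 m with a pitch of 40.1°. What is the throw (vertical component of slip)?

38.4 m

dip-slip = net slip × sin(rake) = 62.7 m × sin(40.1°) = 40.39 m
throw = dip-slip × sin(dip) = 40.39 × sin(72°) = 38.4 m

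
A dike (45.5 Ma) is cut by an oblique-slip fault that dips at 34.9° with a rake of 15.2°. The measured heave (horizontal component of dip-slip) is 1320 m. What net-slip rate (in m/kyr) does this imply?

dip-slip = heave / cos(dip) = 1320 / cos(34.9°) = 1609 m
net slip = dip-slip / sin(rake) = 1609 / sin(15.2°) = 6139 m
rate = 6139 m / 45.5 Ma = 0.000135 m/yr = 0.135 m/kyr

0.135 m/kyr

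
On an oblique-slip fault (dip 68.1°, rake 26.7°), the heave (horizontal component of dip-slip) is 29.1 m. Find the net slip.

174 m

dip-slip = heave / cos(dip) = 29.1 / cos(68.1°) = 78.02 m
net slip = dip-slip / sin(rake) = 78.02 / sin(26.7°) = 174 m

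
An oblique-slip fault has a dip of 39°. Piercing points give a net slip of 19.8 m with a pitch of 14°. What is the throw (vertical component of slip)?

3.01 m

dip-slip = net slip × sin(rake) = 19.8 m × sin(14°) = 4.790 m
throw = dip-slip × sin(dip) = 4.790 × sin(39°) = 3.01 m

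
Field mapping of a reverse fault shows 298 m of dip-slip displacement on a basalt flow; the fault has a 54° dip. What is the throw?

241 m

throw = dip-slip × sin(dip) = 298 m × sin(54°) = 241 m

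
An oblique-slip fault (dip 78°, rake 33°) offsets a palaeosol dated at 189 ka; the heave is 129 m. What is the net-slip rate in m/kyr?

dip-slip = heave / cos(dip) = 129 / cos(78°) = 620.5 m
net slip = dip-slip / sin(rake) = 620.5 / sin(33°) = 1139 m
rate = 1139 m / 189 ka = 0.00603 m/yr = 6.03 m/kyr

6.03 m/kyr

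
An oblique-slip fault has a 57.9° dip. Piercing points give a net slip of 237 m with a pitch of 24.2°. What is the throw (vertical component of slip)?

dip-slip = net slip × sin(rake) = 237 m × sin(24.2°) = 97.15 m
throw = dip-slip × sin(dip) = 97.15 × sin(57.9°) = 82.3 m

82.3 m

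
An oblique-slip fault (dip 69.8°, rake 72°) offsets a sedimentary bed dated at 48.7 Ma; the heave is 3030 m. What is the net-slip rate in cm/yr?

0.0189 cm/yr

dip-slip = heave / cos(dip) = 3030 / cos(69.8°) = 8775 m
net slip = dip-slip / sin(rake) = 8775 / sin(72°) = 9227 m
rate = 9227 m / 48.7 Ma = 0.000189 m/yr = 0.0189 cm/yr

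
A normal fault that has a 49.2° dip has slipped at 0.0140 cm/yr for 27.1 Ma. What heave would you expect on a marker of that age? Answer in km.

dip-slip = rate × time = 0.0140 cm/yr × 27.1 Ma = 3794 m
heave = dip-slip × cos(dip) = 3794 × cos(49.2°) = 2480 m = 2.48 km

2.48 km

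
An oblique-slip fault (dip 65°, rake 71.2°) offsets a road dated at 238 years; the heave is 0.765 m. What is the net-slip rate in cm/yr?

dip-slip = heave / cos(dip) = 0.765 / cos(65°) = 1.810 m
net slip = dip-slip / sin(rake) = 1.810 / sin(71.2°) = 1.912 m
rate = 1.912 m / 238 years = 0.00803 m/yr = 0.803 cm/yr

0.803 cm/yr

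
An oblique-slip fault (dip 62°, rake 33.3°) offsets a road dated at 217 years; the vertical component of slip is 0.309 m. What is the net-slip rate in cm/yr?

dip-slip = throw / sin(dip) = 0.309 / sin(62°) = 0.3500 m
net slip = dip-slip / sin(rake) = 0.3500 / sin(33.3°) = 0.6374 m
rate = 0.6374 m / 217 years = 0.00294 m/yr = 0.294 cm/yr

0.294 cm/yr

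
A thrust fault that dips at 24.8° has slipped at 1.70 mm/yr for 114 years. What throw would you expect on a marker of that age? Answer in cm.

dip-slip = rate × time = 1.70 mm/yr × 114 years = 0.1938 m
throw = dip-slip × sin(dip) = 0.1938 × sin(24.8°) = 0.0813 m = 8.13 cm

8.13 cm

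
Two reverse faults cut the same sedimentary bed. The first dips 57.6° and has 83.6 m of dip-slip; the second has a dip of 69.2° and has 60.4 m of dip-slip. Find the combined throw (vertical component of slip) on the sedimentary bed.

127 m

throw_A = 83.6 × sin(57.6°) = 70.59 m
throw_B = 60.4 × sin(69.2°) = 56.46 m
total = 70.59 + 56.46 = 127 m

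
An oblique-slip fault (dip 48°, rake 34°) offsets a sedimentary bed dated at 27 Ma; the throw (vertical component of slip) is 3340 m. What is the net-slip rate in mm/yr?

0.298 mm/yr

dip-slip = throw / sin(dip) = 3340 / sin(48°) = 4494 m
net slip = dip-slip / sin(rake) = 4494 / sin(34°) = 8037 m
rate = 8037 m / 27 Ma = 0.000298 m/yr = 0.298 mm/yr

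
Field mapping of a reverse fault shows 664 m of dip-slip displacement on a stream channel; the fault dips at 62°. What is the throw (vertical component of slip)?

throw = dip-slip × sin(dip) = 664 m × sin(62°) = 586 m

586 m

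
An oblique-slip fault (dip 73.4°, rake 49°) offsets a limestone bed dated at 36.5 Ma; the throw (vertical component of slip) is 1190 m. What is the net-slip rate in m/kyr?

0.0451 m/kyr

dip-slip = throw / sin(dip) = 1190 / sin(73.4°) = 1242 m
net slip = dip-slip / sin(rake) = 1242 / sin(49°) = 1645 m
rate = 1645 m / 36.5 Ma = 0.0000451 m/yr = 0.0451 m/kyr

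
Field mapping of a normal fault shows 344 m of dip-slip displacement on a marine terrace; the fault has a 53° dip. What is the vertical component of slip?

275 m

throw = dip-slip × sin(dip) = 344 m × sin(53°) = 275 m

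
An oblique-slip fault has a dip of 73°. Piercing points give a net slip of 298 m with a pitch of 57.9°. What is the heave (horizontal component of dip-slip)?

73.8 m

dip-slip = net slip × sin(rake) = 298 m × sin(57.9°) = 252.4 m
heave = dip-slip × cos(dip) = 252.4 × cos(73°) = 73.8 m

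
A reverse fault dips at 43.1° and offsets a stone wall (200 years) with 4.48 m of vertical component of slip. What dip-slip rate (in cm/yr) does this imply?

dip-slip = throw / sin(dip) = 4.48 m / sin(43.1°) = 6.557 m
rate = 6.557 m / 200 years = 0.0328 m/yr = 3.28 cm/yr

3.28 cm/yr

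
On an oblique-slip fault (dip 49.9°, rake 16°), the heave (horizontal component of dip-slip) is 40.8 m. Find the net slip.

dip-slip = heave / cos(dip) = 40.8 / cos(49.9°) = 63.34 m
net slip = dip-slip / sin(rake) = 63.34 / sin(16°) = 230 m

230 m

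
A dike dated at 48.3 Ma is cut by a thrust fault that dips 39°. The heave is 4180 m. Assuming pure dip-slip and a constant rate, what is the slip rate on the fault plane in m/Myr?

111 m/Myr

dip-slip = heave / cos(dip) = 4180 m / cos(39°) = 5379 m
rate = 5379 m / 48.3 Ma = 0.000111 m/yr = 111 m/Myr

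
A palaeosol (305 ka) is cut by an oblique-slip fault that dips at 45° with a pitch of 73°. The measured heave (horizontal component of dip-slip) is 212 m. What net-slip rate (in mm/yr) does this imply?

1.03 mm/yr

dip-slip = heave / cos(dip) = 212 / cos(45°) = 299.8 m
net slip = dip-slip / sin(rake) = 299.8 / sin(73°) = 313.5 m
rate = 313.5 m / 305 ka = 0.00103 m/yr = 1.03 mm/yr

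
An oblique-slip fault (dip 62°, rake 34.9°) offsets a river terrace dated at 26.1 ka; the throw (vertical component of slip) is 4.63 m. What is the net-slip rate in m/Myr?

dip-slip = throw / sin(dip) = 4.63 / sin(62°) = 5.244 m
net slip = dip-slip / sin(rake) = 5.244 / sin(34.9°) = 9.165 m
rate = 9.165 m / 26.1 ka = 0.000351 m/yr = 351 m/Myr

351 m/Myr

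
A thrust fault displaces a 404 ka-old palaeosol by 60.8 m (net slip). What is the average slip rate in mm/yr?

rate = 60.8 m / 404 ka = 0.000150 m/yr = 0.150 mm/yr

0.150 mm/yr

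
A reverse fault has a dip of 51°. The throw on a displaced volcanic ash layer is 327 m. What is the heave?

265 m

heave = throw / tan(dip) = 327 / tan(51°) = 265 m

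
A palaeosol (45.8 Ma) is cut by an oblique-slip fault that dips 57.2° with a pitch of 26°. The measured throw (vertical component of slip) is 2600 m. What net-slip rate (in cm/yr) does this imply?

0.0154 cm/yr

dip-slip = throw / sin(dip) = 2600 / sin(57.2°) = 3093 m
net slip = dip-slip / sin(rake) = 3093 / sin(26°) = 7056 m
rate = 7056 m / 45.8 Ma = 0.000154 m/yr = 0.0154 cm/yr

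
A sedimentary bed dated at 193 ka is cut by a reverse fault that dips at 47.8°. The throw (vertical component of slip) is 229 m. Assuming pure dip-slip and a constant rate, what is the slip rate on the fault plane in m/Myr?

dip-slip = throw / sin(dip) = 229 m / sin(47.8°) = 309.1 m
rate = 309.1 m / 193 ka = 0.00160 m/yr = 1600 m/Myr

1600 m/Myr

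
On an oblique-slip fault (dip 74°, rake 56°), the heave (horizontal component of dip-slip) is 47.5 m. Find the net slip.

208 m

dip-slip = heave / cos(dip) = 47.5 / cos(74°) = 172.3 m
net slip = dip-slip / sin(rake) = 172.3 / sin(56°) = 208 m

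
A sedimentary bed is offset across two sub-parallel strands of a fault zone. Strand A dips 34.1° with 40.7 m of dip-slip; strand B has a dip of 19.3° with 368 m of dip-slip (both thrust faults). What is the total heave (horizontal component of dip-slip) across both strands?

heave_A = 40.7 × cos(34.1°) = 33.70 m
heave_B = 368 × cos(19.3°) = 347.3 m
total = 33.70 + 347.3 = 381 m

381 m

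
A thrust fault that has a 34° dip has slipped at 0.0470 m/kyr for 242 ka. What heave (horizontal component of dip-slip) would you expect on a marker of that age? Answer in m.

dip-slip = rate × time = 0.0470 m/kyr × 242 ka = 11.37 m
heave = dip-slip × cos(dip) = 11.37 × cos(34°) = 9.43 m

9.43 m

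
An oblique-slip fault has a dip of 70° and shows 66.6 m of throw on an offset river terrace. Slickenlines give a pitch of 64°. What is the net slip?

78.9 m

dip-slip = throw / sin(dip) = 66.6 / sin(70°) = 70.87 m
net slip = dip-slip / sin(rake) = 70.87 / sin(64°) = 78.9 m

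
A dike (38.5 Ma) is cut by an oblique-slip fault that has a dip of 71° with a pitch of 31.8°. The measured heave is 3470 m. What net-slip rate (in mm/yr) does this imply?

dip-slip = heave / cos(dip) = 3470 / cos(71°) = 10660 m
net slip = dip-slip / sin(rake) = 10660 / sin(31.8°) = 20230 m
rate = 20230 m / 38.5 Ma = 0.000525 m/yr = 0.525 mm/yr

0.525 mm/yr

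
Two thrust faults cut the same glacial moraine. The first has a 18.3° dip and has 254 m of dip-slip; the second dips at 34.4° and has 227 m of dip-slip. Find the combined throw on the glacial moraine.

208 m

throw_A = 254 × sin(18.3°) = 79.75 m
throw_B = 227 × sin(34.4°) = 128.2 m
total = 79.75 + 128.2 = 208 m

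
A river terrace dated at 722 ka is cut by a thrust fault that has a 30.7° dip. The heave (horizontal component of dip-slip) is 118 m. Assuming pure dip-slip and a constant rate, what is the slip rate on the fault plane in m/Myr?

dip-slip = heave / cos(dip) = 118 m / cos(30.7°) = 137.2 m
rate = 137.2 m / 722 ka = 0.000190 m/yr = 190 m/Myr

190 m/Myr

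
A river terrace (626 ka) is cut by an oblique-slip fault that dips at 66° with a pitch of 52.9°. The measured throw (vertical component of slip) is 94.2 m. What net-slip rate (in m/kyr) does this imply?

dip-slip = throw / sin(dip) = 94.2 / sin(66°) = 103.1 m
net slip = dip-slip / sin(rake) = 103.1 / sin(52.9°) = 129.3 m
rate = 129.3 m / 626 ka = 0.000207 m/yr = 0.207 m/kyr

0.207 m/kyr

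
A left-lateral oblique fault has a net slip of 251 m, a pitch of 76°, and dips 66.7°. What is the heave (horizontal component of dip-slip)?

96.3 m

dip-slip = net slip × sin(rake) = 251 m × sin(76°) = 243.5 m
heave = dip-slip × cos(dip) = 243.5 × cos(66.7°) = 96.3 m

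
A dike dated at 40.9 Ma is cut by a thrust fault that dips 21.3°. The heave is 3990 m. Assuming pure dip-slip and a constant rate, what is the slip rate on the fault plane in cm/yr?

0.0105 cm/yr

dip-slip = heave / cos(dip) = 3990 m / cos(21.3°) = 4283 m
rate = 4283 m / 40.9 Ma = 0.000105 m/yr = 0.0105 cm/yr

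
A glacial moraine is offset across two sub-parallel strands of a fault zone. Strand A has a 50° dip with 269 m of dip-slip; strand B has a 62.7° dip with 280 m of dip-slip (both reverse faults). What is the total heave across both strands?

301 m

heave_A = 269 × cos(50°) = 172.9 m
heave_B = 280 × cos(62.7°) = 128.4 m
total = 172.9 + 128.4 = 301 m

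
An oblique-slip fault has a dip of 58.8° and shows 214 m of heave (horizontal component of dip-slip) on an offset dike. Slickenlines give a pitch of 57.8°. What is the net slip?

dip-slip = heave / cos(dip) = 214 / cos(58.8°) = 413.1 m
net slip = dip-slip / sin(rake) = 413.1 / sin(57.8°) = 488 m

488 m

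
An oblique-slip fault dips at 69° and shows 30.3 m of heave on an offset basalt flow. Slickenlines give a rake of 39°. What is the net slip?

134 m

dip-slip = heave / cos(dip) = 30.3 / cos(69°) = 84.55 m
net slip = dip-slip / sin(rake) = 84.55 / sin(39°) = 134 m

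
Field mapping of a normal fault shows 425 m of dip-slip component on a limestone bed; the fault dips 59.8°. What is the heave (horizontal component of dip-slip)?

heave = dip-slip × cos(dip) = 425 m × cos(59.8°) = 214 m

214 m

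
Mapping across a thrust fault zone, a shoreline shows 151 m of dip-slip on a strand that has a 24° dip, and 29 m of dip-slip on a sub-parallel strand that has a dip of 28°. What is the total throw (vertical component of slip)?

throw_A = 151 × sin(24°) = 61.42 m
throw_B = 29 × sin(28°) = 13.61 m
total = 61.42 + 13.61 = 75 m

75 m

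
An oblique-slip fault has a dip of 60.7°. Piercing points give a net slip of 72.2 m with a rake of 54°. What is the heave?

28.6 m

dip-slip = net slip × sin(rake) = 72.2 m × sin(54°) = 58.41 m
heave = dip-slip × cos(dip) = 58.41 × cos(60.7°) = 28.6 m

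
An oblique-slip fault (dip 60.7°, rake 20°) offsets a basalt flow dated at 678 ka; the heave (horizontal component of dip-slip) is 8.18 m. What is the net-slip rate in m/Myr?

72.1 m/Myr

dip-slip = heave / cos(dip) = 8.18 / cos(60.7°) = 16.71 m
net slip = dip-slip / sin(rake) = 16.71 / sin(20°) = 48.87 m
rate = 48.87 m / 678 ka = 0.0000721 m/yr = 72.1 m/Myr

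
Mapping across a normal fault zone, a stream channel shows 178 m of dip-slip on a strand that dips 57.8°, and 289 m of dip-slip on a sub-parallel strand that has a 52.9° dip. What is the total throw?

throw_A = 178 × sin(57.8°) = 150.6 m
throw_B = 289 × sin(52.9°) = 230.5 m
total = 150.6 + 230.5 = 381 m

381 m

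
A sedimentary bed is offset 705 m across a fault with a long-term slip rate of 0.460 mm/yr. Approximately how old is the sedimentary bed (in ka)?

1530 ka

age = offset / rate = 705 m / (0.460 mm/yr) = 1.53e+06 yr = 1530 ka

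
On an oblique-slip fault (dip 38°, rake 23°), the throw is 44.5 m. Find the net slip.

dip-slip = throw / sin(dip) = 44.5 / sin(38°) = 72.28 m
net slip = dip-slip / sin(rake) = 72.28 / sin(23°) = 185 m

185 m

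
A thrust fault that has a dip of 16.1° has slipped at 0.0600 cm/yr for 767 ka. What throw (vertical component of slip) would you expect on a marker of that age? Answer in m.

dip-slip = rate × time = 0.0600 cm/yr × 767 ka = 460.2 m
throw = dip-slip × sin(dip) = 460.2 × sin(16.1°) = 128 m

128 m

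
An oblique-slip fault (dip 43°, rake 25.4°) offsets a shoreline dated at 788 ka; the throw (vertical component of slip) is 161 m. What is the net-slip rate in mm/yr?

0.698 mm/yr

dip-slip = throw / sin(dip) = 161 / sin(43°) = 236.1 m
net slip = dip-slip / sin(rake) = 236.1 / sin(25.4°) = 550.4 m
rate = 550.4 m / 788 ka = 0.000698 m/yr = 0.698 mm/yr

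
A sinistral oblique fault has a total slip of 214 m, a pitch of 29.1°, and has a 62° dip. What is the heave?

48.9 m

dip-slip = net slip × sin(rake) = 214 m × sin(29.1°) = 104.1 m
heave = dip-slip × cos(dip) = 104.1 × cos(62°) = 48.9 m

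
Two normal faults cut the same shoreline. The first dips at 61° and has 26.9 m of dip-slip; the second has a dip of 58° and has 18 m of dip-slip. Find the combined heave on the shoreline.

heave_A = 26.9 × cos(61°) = 13.04 m
heave_B = 18 × cos(58°) = 9.539 m
total = 13.04 + 9.539 = 22.6 m

22.6 m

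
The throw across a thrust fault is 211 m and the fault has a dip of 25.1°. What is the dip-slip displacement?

497 m

dip-slip = throw / sin(dip) = 211 / sin(25.1°) = 497 m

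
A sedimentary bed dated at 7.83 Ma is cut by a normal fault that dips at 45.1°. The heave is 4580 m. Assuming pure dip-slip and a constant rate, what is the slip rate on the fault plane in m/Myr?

829 m/Myr

dip-slip = heave / cos(dip) = 4580 m / cos(45.1°) = 6488 m
rate = 6488 m / 7.83 Ma = 0.000829 m/yr = 829 m/Myr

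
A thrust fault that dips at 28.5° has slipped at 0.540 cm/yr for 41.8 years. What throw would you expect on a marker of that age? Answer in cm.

dip-slip = rate × time = 0.540 cm/yr × 41.8 years = 0.2257 m
throw = dip-slip × sin(dip) = 0.2257 × sin(28.5°) = 0.108 m = 10.8 cm

10.8 cm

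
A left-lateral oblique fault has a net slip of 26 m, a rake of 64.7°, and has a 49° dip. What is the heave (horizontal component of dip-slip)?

15.4 m

dip-slip = net slip × sin(rake) = 26 m × sin(64.7°) = 23.51 m
heave = dip-slip × cos(dip) = 23.51 × cos(49°) = 15.4 m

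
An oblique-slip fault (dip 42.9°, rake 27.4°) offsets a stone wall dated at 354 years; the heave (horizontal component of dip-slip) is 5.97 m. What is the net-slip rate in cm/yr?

5 cm/yr

dip-slip = heave / cos(dip) = 5.97 / cos(42.9°) = 8.150 m
net slip = dip-slip / sin(rake) = 8.150 / sin(27.4°) = 17.71 m
rate = 17.71 m / 354 years = 0.0500 m/yr = 5 cm/yr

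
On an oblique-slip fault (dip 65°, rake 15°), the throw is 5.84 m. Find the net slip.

24.9 m

dip-slip = throw / sin(dip) = 5.84 / sin(65°) = 6.444 m
net slip = dip-slip / sin(rake) = 6.444 / sin(15°) = 24.9 m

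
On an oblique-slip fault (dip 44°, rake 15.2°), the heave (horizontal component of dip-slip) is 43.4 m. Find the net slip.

dip-slip = heave / cos(dip) = 43.4 / cos(44°) = 60.33 m
net slip = dip-slip / sin(rake) = 60.33 / sin(15.2°) = 230 m

230 m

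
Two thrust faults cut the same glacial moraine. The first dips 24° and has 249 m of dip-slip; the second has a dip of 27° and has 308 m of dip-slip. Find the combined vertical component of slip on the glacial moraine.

throw_A = 249 × sin(24°) = 101.3 m
throw_B = 308 × sin(27°) = 139.8 m
total = 101.3 + 139.8 = 241 m

241 m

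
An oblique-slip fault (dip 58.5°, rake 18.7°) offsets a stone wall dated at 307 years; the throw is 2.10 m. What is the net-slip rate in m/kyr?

dip-slip = throw / sin(dip) = 2.10 / sin(58.5°) = 2.463 m
net slip = dip-slip / sin(rake) = 2.463 / sin(18.7°) = 7.682 m
rate = 7.682 m / 307 years = 0.0250 m/yr = 25 m/kyr

25 m/kyr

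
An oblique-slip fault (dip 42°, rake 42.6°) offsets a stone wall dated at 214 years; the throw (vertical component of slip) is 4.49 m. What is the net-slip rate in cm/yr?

4.63 cm/yr

dip-slip = throw / sin(dip) = 4.49 / sin(42°) = 6.710 m
net slip = dip-slip / sin(rake) = 6.710 / sin(42.6°) = 9.913 m
rate = 9.913 m / 214 years = 0.0463 m/yr = 4.63 cm/yr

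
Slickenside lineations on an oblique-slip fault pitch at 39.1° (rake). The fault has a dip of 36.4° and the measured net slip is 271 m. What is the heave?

dip-slip = net slip × sin(rake) = 271 m × sin(39.1°) = 170.9 m
heave = dip-slip × cos(dip) = 170.9 × cos(36.4°) = 138 m

138 m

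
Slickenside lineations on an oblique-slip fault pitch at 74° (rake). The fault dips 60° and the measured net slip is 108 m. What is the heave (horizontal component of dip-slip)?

dip-slip = net slip × sin(rake) = 108 m × sin(74°) = 103.8 m
heave = dip-slip × cos(dip) = 103.8 × cos(60°) = 51.9 m

51.9 m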